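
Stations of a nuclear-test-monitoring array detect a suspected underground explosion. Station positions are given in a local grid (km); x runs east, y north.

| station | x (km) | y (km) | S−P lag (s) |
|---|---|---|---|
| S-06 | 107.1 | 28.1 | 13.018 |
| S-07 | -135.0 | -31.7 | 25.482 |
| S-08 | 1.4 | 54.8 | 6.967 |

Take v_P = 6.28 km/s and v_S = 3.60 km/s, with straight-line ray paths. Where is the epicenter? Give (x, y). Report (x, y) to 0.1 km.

x ≈ 29.9 km, y ≈ 106.2 km

Distance from S−P lag: d = Δt · v_P v_S / (v_P − v_S) = Δt · (6.28·3.60)/(6.28−3.60) ≈ 8.4358·Δt.
So d_S-06 = 109.82, d_S-07 = 214.96, d_S-08 = 58.77 km.
Circle about each station: (x − 107.1)² + (y − 28.1)² = 109.82²; (x + 135.0)² + (y + 31.7)² = 214.96²; (x − 1.4)² + (y − 54.8)² = 58.77².
Subtracting pairs of circle equations eliminates x²+y² and gives linear equations (the radical axes):
-484.2 x − 119.6 y = -27177.50
-211.4 x + 53.4 y = -648.50
Solving the 2×2 system: x ≈ 29.9, y ≈ 106.2 km.
Check against S-06 (with the unrounded x, y): √((x − 107.1)²+(y − 28.1)²) = 109.82 ≈ 109.82 km. ✓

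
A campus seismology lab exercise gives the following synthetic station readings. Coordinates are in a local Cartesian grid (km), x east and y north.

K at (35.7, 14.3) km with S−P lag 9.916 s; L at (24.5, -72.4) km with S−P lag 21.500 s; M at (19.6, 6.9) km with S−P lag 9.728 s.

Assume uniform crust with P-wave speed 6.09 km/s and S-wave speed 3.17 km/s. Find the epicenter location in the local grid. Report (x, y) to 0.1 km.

x ≈ -3.3 km, y ≈ 67.0 km

Distance from S−P lag: d = Δt · v_P v_S / (v_P − v_S) = Δt · (6.09·3.17)/(6.09−3.17) ≈ 6.6114·Δt.
So d_K = 65.56, d_L = 142.15, d_M = 64.32 km.
Circle about each station: (x − 35.7)² + (y − 14.3)² = 65.56²; (x − 24.5)² + (y + 72.4)² = 142.15²; (x − 19.6)² + (y − 6.9)² = 64.32².
Subtracting the K equation from the L and M equations removes the quadratic terms:
-22.4 x − 173.4 y = -11545.48
-32.2 x − 14.8 y = -886.16
Solving the 2×2 system: x ≈ -3.3, y ≈ 67.0 km.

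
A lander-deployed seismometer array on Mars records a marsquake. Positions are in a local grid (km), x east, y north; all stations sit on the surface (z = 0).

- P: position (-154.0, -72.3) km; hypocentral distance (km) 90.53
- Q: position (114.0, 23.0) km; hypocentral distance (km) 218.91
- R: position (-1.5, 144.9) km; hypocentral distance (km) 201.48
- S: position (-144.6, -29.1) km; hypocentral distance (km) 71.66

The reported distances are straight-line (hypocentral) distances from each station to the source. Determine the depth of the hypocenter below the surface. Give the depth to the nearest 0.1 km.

Each station gives a sphere (x−x_i)² + (y−y_i)² + z² = d_i² (stations at z=0).
Subtracting the P sphere from Q and R: z² cancels, leaving linear equations in x and y:
536.0 x + 190.6 y = -55144.20
305.0 x + 434.4 y = -40343.54
Solving: x ≈ -93.101, y ≈ -27.504 km (keep extra digits for the depth step; rounded: -93.1, -27.5).
Then from the P sphere: z² = 90.53² − (x + 154.0)² − (y + 72.3)² with x = -93.101, y = -27.504, so z ≈ 49.803 ≈ 49.8 km.
Check against S (with the unrounded solution): distance 71.66 ≈ 71.66 km. ✓

z ≈ 49.8 km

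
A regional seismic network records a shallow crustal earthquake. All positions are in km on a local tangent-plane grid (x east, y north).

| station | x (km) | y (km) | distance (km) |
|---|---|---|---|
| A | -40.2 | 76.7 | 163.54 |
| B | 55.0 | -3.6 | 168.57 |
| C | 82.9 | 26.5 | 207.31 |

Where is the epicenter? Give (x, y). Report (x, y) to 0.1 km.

-96.9 km east, -76.7 km north

Circle about each station: (x + 40.2)² + (y − 76.7)² = 163.54²; (x − 55.0)² + (y + 3.6)² = 168.57²; (x − 82.9)² + (y − 26.5)² = 207.31².
Subtracting the A equation from the B and C equations removes the quadratic terms:
190.4 x − 160.6 y = -6131.48
246.2 x − 100.4 y = -16156.37
Solving the 2×2 system: x ≈ -96.9, y ≈ -76.7 km.
Check against A (with the unrounded x, y): √((x + 40.2)²+(y − 76.7)²) = 163.55 ≈ 163.54 km. ✓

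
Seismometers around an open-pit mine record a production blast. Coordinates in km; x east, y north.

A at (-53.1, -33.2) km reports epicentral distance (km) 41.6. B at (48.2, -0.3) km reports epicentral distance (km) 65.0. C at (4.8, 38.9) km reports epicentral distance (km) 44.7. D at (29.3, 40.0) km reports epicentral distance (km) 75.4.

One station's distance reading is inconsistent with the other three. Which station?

C

Solve using three stations at a time. Using A, B, D (subtract circle equations pairwise → linear system) gives (x, y) ≈ (-12.9, -22.5).
Distances from that point to each station vs reported:
  A: calculated 41.6 vs reported 41.6 → residual 0.0 km
  B: calculated 65.0 vs reported 65.0 → residual 0.0 km
  C: calculated 63.9 vs reported 44.7 → residual 19.2 km
  D: calculated 75.4 vs reported 75.4 → residual 0.0 km
A, B, D are mutually consistent (residuals ≈ 0); C is off by 19.2 km.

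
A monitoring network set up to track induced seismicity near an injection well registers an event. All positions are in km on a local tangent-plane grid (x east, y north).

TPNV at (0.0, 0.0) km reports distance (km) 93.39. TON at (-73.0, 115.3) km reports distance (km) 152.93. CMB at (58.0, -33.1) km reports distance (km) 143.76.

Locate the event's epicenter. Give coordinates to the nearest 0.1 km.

-85.7 km east, -37.1 km north

Circle about each station: x² + y² = 93.39²; (x + 73.0)² + (y − 115.3)² = 152.93²; (x − 58.0)² + (y + 33.1)² = 143.76².
Subtracting the TPNV equation from the TON and CMB equations removes the quadratic terms:
-146.0 x + 230.6 y = 3957.20
116.0 x − 66.2 y = -7485.64
Solving the 2×2 system: x ≈ -85.7, y ≈ -37.1 km.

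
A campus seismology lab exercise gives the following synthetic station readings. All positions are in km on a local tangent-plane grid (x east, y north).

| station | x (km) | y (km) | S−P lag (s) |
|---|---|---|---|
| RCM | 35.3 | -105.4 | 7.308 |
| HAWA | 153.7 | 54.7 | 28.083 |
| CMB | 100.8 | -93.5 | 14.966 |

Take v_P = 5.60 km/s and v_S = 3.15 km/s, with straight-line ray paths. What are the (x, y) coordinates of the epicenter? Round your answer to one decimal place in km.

Distance from S−P lag: d = Δt · v_P v_S / (v_P − v_S) = Δt · (5.60·3.15)/(5.60−3.15) ≈ 7.2000·Δt.
So d_RCM = 52.62, d_HAWA = 202.20, d_CMB = 107.76 km.
Circle about each station: (x − 35.3)² + (y + 105.4)² = 52.62²; (x − 153.7)² + (y − 54.7)² = 202.20²; (x − 100.8)² + (y + 93.5)² = 107.76².
Subtracting the RCM equation from the HAWA and CMB equations removes the quadratic terms:
236.8 x + 320.2 y = -23855.45
131.0 x + 23.8 y = -2295.71
Solving the 2×2 system: x ≈ -4.6, y ≈ -71.1 km.
Check against RCM (with the unrounded x, y): √((x − 35.3)²+(y + 105.4)²) = 52.63 ≈ 52.62 km. ✓

-4.6 km east, -71.1 km north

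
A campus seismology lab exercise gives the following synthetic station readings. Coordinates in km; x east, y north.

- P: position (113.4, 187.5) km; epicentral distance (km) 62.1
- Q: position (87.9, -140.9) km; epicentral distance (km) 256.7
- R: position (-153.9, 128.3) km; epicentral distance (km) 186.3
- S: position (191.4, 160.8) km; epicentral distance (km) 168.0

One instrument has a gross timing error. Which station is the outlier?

P

Solve using three stations at a time. Using Q, R, S (subtract circle equations pairwise → linear system) gives (x, y) ≈ (31.4, 109.5).
Distances from that point to each station vs reported:
  P: calculated 113.1 vs reported 62.1 → residual 51.0 km
  Q: calculated 256.7 vs reported 256.7 → residual 0.0 km
  R: calculated 186.3 vs reported 186.3 → residual 0.0 km
  S: calculated 168.0 vs reported 168.0 → residual 0.0 km
Q, R, S are mutually consistent (residuals ≈ 0); P is off by 51.0 km.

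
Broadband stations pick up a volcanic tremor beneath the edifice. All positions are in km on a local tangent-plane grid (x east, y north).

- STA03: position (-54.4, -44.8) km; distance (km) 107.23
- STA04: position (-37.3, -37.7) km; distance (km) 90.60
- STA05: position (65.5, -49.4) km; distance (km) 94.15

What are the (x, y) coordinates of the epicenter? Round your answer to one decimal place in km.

Circle about each station: (x + 54.4)² + (y + 44.8)² = 107.23²; (x + 37.3)² + (y + 37.7)² = 90.60²; (x − 65.5)² + (y + 49.4)² = 94.15².
Subtracting pairs of circle equations eliminates x²+y² and gives linear equations (the radical axes):
34.2 x + 14.2 y = 1136.09
239.8 x − 9.2 y = 4398.26
Solving the 2×2 system: x ≈ 19.6, y ≈ 32.8 km.

x ≈ 19.6 km, y ≈ 32.8 km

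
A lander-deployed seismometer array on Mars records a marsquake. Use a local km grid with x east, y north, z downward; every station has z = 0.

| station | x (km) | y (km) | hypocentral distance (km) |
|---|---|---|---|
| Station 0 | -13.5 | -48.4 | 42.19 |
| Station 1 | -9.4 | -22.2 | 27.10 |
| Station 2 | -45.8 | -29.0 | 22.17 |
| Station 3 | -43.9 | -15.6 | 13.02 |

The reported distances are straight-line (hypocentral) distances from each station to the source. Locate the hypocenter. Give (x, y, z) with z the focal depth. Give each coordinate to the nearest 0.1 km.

Each station gives a sphere (x−x_i)² + (y−y_i)² + z² = d_i² (stations at z=0).
Subtracting the Station 0 sphere from Station 1 and Station 2: z² cancels, leaving linear equations in x and y:
8.2 x + 52.4 y = -898.02
-64.6 x + 38.8 y = 1702.32
Solving: x ≈ -33.497, y ≈ -11.896 km (keep extra digits for the depth step; rounded: -33.5, -11.9).
Then from the Station 0 sphere: z² = 42.19² − (x + 13.5)² − (y + 48.4)² with x = -33.497, y = -11.896, so z ≈ 6.897 ≈ 6.9 km.
Check against Station 3 (with the unrounded solution): distance 13.02 ≈ 13.02 km. ✓

(-33.5, -11.9, 6.9)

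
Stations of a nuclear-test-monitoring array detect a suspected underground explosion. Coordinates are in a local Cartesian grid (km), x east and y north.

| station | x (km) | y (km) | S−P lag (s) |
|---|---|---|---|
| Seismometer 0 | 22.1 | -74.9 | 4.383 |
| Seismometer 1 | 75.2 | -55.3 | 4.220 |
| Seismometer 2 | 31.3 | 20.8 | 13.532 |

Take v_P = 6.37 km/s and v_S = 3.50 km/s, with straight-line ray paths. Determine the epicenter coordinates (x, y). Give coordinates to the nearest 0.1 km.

Distance from S−P lag: d = Δt · v_P v_S / (v_P − v_S) = Δt · (6.37·3.50)/(6.37−3.50) ≈ 7.7683·Δt.
So d_Seismometer 0 = 34.05, d_Seismometer 1 = 32.78, d_Seismometer 2 = 105.12 km.
Circle about each station: (x − 22.1)² + (y + 74.9)² = 34.05²; (x − 75.2)² + (y + 55.3)² = 32.78²; (x − 31.3)² + (y − 20.8)² = 105.12².
Subtracting the Seismometer 0 equation from the Seismometer 1 and Seismometer 2 equations removes the quadratic terms:
106.2 x + 39.2 y = 2699.58
18.4 x + 191.4 y = -14576.90
Solving the 2×2 system: x ≈ 55.5, y ≈ -81.5 km.

(55.5, -81.5)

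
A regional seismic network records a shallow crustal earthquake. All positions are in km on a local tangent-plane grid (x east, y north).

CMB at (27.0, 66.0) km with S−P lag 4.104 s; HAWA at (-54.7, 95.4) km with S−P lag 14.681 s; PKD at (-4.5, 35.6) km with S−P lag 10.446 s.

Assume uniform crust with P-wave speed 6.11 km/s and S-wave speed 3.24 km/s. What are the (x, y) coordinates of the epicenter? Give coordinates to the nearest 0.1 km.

x ≈ 46.2 km, y ≈ 86.8 km

Distance from S−P lag: d = Δt · v_P v_S / (v_P − v_S) = Δt · (6.11·3.24)/(6.11−3.24) ≈ 6.8977·Δt.
So d_CMB = 28.31, d_HAWA = 101.27, d_PKD = 72.05 km.
Circle about each station: (x − 27.0)² + (y − 66.0)² = 28.31²; (x + 54.7)² + (y − 95.4)² = 101.27²; (x + 4.5)² + (y − 35.6)² = 72.05².
Subtracting the CMB equation from the HAWA and PKD equations removes the quadratic terms:
-163.4 x + 58.8 y = -2445.91
-63.0 x − 60.8 y = -8187.14
Solving the 2×2 system: x ≈ 46.2, y ≈ 86.8 km.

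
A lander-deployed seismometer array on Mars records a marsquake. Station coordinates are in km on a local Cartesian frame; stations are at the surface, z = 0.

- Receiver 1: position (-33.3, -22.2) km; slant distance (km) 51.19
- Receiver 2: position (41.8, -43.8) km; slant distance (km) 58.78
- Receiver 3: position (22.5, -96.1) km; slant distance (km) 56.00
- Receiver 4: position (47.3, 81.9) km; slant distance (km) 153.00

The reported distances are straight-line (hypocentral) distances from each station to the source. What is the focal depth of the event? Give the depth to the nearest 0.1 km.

depth ≈ 26.9 km

Each station gives a sphere (x−x_i)² + (y−y_i)² + z² = d_i² (stations at z=0).
Subtracting the Receiver 1 sphere from Receiver 2 and Receiver 3: z² cancels, leaving linear equations in x and y:
150.2 x − 43.2 y = 1229.28
111.6 x − 147.8 y = 7624.15
Solving: x ≈ -8.498, y ≈ -58.001 km (keep extra digits for the depth step; rounded: -8.5, -58.0).
Then from the Receiver 1 sphere: z² = 51.19² − (x + 33.3)² − (y + 22.2)² with x = -8.498, y = -58.001, so z ≈ 26.899 ≈ 26.9 km.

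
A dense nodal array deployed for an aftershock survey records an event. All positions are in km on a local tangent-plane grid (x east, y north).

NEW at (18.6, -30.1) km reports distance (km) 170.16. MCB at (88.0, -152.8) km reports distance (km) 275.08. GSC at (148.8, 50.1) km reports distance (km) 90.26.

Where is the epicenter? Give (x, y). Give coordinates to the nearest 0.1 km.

x ≈ 94.5 km, y ≈ 122.2 km

Circle about each station: (x − 18.6)² + (y + 30.1)² = 170.16²; (x − 88.0)² + (y + 152.8)² = 275.08²; (x − 148.8)² + (y − 50.1)² = 90.26².
Subtracting pairs of circle equations eliminates x²+y² and gives linear equations (the radical axes):
138.8 x − 245.4 y = -16874.71
260.4 x + 160.4 y = 44207.04
Solving the 2×2 system: x ≈ 94.5, y ≈ 122.2 km.
Check against NEW (with the unrounded x, y): √((x − 18.6)²+(y + 30.1)²) = 170.17 ≈ 170.16 km. ✓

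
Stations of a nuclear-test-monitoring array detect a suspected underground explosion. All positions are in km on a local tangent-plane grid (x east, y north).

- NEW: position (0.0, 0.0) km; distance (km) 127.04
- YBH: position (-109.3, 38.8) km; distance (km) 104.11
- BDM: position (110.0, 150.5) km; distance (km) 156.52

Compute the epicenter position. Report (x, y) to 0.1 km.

x ≈ -43.4 km, y ≈ 119.4 km

Circle about each station: x² + y² = 127.04²; (x + 109.3)² + (y − 38.8)² = 104.11²; (x − 110.0)² + (y − 150.5)² = 156.52².
Subtracting pairs of circle equations eliminates x²+y² and gives linear equations (the radical axes):
-218.6 x + 77.6 y = 18752.20
220.0 x + 301.0 y = 26390.90
Solving the 2×2 system: x ≈ -43.4, y ≈ 119.4 km.
Check against NEW (with the unrounded x, y): √(x²+y²) = 127.04 ≈ 127.04 km. ✓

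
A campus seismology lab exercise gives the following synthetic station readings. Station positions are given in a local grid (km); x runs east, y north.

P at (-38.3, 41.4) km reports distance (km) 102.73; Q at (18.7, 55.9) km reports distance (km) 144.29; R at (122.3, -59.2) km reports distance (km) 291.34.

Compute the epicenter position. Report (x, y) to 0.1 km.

-115.3 km east, 109.4 km north

Circle about each station: (x + 38.3)² + (y − 41.4)² = 102.73²; (x − 18.7)² + (y − 55.9)² = 144.29²; (x − 122.3)² + (y + 59.2)² = 291.34².
Subtracting the P equation from the Q and R equations removes the quadratic terms:
114.0 x + 29.0 y = -9972.50
321.2 x − 201.2 y = -59044.46
Solving the 2×2 system: x ≈ -115.3, y ≈ 109.4 km.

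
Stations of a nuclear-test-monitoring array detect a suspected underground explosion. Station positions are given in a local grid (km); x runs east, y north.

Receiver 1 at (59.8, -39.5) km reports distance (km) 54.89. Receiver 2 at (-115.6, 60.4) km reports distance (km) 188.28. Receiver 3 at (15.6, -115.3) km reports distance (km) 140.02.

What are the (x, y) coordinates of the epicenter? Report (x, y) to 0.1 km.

Circle about each station: (x − 59.8)² + (y + 39.5)² = 54.89²; (x + 115.6)² + (y − 60.4)² = 188.28²; (x − 15.6)² + (y + 115.3)² = 140.02².
Subtracting the Receiver 1 equation from the Receiver 2 and Receiver 3 equations removes the quadratic terms:
-350.8 x + 199.8 y = -20561.22
-88.4 x − 151.6 y = -8191.53
Solving the 2×2 system: x ≈ 67.1, y ≈ 14.9 km.
Check against Receiver 1 (with the unrounded x, y): √((x − 59.8)²+(y + 39.5)²) = 54.89 ≈ 54.89 km. ✓

x ≈ 67.1 km, y ≈ 14.9 km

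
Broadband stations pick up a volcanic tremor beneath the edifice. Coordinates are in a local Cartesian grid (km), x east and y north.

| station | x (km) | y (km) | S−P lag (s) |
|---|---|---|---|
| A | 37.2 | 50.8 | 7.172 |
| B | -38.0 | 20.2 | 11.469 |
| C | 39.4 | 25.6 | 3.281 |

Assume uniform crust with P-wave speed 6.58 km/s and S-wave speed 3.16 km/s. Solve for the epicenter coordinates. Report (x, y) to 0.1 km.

x ≈ 30.6 km, y ≈ 7.7 km

Distance from S−P lag: d = Δt · v_P v_S / (v_P − v_S) = Δt · (6.58·3.16)/(6.58−3.16) ≈ 6.0798·Δt.
So d_A = 43.60, d_B = 69.73, d_C = 19.95 km.
Circle about each station: (x − 37.2)² + (y − 50.8)² = 43.60²; (x + 38.0)² + (y − 20.2)² = 69.73²; (x − 39.4)² + (y − 25.6)² = 19.95².
Subtracting the A equation from the B and C equations removes the quadratic terms:
-150.4 x − 61.2 y = -5073.75
4.4 x − 50.4 y = -253.80
Solving the 2×2 system: x ≈ 30.6, y ≈ 7.7 km.
Check against A (with the unrounded x, y): √((x − 37.2)²+(y − 50.8)²) = 43.60 ≈ 43.60 km. ✓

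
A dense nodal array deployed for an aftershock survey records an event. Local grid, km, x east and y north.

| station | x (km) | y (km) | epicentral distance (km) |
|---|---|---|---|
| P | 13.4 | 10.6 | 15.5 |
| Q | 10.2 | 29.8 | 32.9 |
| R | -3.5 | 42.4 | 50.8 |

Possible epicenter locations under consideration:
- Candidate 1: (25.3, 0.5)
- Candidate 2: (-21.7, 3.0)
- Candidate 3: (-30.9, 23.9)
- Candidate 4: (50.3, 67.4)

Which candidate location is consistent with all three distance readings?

Candidate 1

For each candidate, compare |candidate − station| to the reported distance:
Candidate 1: residuals P 0.1, Q 0.1, R 0.0 → max 0.1 km
Candidate 2: residuals P 20.4, Q 8.8, R 7.4 → max 20.4 km
Candidate 3: residuals P 30.8, Q 8.6, R 17.7 → max 30.8 km
Candidate 4: residuals P 52.2, Q 22.1, R 8.5 → max 52.2 km
Only Candidate 1 has all residuals ≈ 0.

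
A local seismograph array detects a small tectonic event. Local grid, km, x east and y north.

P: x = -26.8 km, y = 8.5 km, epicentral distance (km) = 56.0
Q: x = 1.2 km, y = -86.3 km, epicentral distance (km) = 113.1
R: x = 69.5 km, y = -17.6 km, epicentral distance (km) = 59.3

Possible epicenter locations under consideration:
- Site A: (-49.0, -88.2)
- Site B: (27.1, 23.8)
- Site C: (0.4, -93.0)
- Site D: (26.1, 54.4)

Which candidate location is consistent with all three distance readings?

For each candidate, compare |candidate − station| to the reported distance:
Site A: residuals P 43.2, Q 62.9, R 78.6 → max 78.6 km
Site B: residuals P 0.0, Q 0.0, R 0.0 → max 0.0 km
Site C: residuals P 49.1, Q 106.4, R 43.0 → max 106.4 km
Site D: residuals P 14.0, Q 29.8, R 24.8 → max 29.8 km
Only Site B has all residuals ≈ 0.

Site B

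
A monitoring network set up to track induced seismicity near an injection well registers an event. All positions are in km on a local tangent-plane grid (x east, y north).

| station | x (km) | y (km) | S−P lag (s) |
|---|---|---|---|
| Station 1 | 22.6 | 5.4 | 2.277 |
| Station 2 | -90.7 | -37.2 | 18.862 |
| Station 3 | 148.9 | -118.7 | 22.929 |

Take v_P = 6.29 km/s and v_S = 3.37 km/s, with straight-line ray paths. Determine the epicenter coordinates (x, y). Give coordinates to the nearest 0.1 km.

Distance from S−P lag: d = Δt · v_P v_S / (v_P − v_S) = Δt · (6.29·3.37)/(6.29−3.37) ≈ 7.2593·Δt.
So d_Station 1 = 16.53, d_Station 2 = 136.93, d_Station 3 = 166.45 km.
Circle about each station: (x − 22.6)² + (y − 5.4)² = 16.53²; (x + 90.7)² + (y + 37.2)² = 136.93²; (x − 148.9)² + (y + 118.7)² = 166.45².
Subtracting the Station 1 equation from the Station 2 and Station 3 equations removes the quadratic terms:
-226.6 x − 85.2 y = -9406.17
252.6 x − 248.2 y = 8288.62
Solving the 2×2 system: x ≈ 39.1, y ≈ 6.4 km.
Check against Station 1 (with the unrounded x, y): √((x − 22.6)²+(y − 5.4)²) = 16.53 ≈ 16.53 km. ✓

39.1 km east, 6.4 km north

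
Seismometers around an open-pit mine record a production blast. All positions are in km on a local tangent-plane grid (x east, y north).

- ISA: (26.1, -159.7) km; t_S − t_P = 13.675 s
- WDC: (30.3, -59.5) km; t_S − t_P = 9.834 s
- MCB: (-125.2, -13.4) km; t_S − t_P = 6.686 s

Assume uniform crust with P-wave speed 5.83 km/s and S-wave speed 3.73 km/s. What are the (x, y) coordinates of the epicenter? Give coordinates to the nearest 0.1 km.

Distance from S−P lag: d = Δt · v_P v_S / (v_P − v_S) = Δt · (5.83·3.73)/(5.83−3.73) ≈ 10.3552·Δt.
So d_ISA = 141.61, d_WDC = 101.83, d_MCB = 69.23 km.
Circle about each station: (x − 26.1)² + (y + 159.7)² = 141.61²; (x − 30.3)² + (y + 59.5)² = 101.83²; (x + 125.2)² + (y + 13.4)² = 69.23².
Subtracting the ISA equation from the WDC and MCB equations removes the quadratic terms:
8.4 x + 200.4 y = -12042.92
-302.6 x + 292.6 y = 4929.90
Solving the 2×2 system: x ≈ -71.5, y ≈ -57.1 km.

x ≈ -71.5 km, y ≈ -57.1 km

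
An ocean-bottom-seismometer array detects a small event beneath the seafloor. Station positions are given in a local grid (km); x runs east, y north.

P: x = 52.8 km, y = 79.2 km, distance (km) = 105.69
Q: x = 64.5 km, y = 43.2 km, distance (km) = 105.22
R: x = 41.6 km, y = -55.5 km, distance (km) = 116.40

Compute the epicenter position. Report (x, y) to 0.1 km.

x ≈ -39.6 km, y ≈ 27.9 km

Circle about each station: (x − 52.8)² + (y − 79.2)² = 105.69²; (x − 64.5)² + (y − 43.2)² = 105.22²; (x − 41.6)² + (y + 55.5)² = 116.40².
Subtracting pairs of circle equations eliminates x²+y² and gives linear equations (the radical axes):
23.4 x − 72.0 y = -2934.86
-22.4 x − 269.4 y = -6628.25
Solving the 2×2 system: x ≈ -39.6, y ≈ 27.9 km.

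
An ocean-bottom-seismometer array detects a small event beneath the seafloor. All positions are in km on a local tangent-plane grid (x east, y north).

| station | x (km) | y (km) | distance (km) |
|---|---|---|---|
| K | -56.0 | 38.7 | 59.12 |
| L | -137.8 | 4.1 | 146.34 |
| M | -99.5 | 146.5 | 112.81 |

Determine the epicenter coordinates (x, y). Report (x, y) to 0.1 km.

Circle about each station: (x + 56.0)² + (y − 38.7)² = 59.12²; (x + 137.8)² + (y − 4.1)² = 146.34²; (x + 99.5)² + (y − 146.5)² = 112.81².
Subtracting the K equation from the L and M equations removes the quadratic terms:
-163.6 x − 69.2 y = -3548.26
-87.0 x + 215.6 y = 17497.89
Solving the 2×2 system: x ≈ -10.8, y ≈ 76.8 km.
Check against K (with the unrounded x, y): √((x + 56.0)²+(y − 38.7)²) = 59.12 ≈ 59.12 km. ✓

x ≈ -10.8 km, y ≈ 76.8 km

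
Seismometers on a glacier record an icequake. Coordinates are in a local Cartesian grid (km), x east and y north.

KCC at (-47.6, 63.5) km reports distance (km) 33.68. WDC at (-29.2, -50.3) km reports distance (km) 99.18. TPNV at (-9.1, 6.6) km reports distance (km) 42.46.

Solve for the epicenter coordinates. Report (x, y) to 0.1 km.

x ≈ -17.6 km, y ≈ 48.2 km

Circle about each station: (x + 47.6)² + (y − 63.5)² = 33.68²; (x + 29.2)² + (y + 50.3)² = 99.18²; (x + 9.1)² + (y − 6.6)² = 42.46².
Subtracting pairs of circle equations eliminates x²+y² and gives linear equations (the radical axes):
36.8 x − 227.6 y = -11617.61
77.0 x − 113.8 y = -6840.15
Solving the 2×2 system: x ≈ -17.6, y ≈ 48.2 km.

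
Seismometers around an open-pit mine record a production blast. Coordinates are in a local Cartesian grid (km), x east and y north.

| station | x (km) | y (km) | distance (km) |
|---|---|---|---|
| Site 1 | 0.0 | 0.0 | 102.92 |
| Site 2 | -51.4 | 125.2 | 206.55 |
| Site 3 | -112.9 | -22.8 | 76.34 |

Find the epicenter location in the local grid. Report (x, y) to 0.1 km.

x ≈ -63.5 km, y ≈ -81.0 km

Circle about each station: x² + y² = 102.92²; (x + 51.4)² + (y − 125.2)² = 206.55²; (x + 112.9)² + (y + 22.8)² = 76.34².
Subtracting the Site 1 equation from the Site 2 and Site 3 equations removes the quadratic terms:
-102.8 x + 250.4 y = -13753.38
-225.8 x − 45.6 y = 18030.98
Solving the 2×2 system: x ≈ -63.5, y ≈ -81.0 km.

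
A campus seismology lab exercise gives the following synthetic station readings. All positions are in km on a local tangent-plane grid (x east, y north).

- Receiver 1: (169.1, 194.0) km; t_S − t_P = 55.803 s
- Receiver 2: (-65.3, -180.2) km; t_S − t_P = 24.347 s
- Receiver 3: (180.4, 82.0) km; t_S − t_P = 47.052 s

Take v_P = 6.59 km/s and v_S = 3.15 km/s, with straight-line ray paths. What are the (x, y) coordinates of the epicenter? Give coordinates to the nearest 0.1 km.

Distance from S−P lag: d = Δt · v_P v_S / (v_P − v_S) = Δt · (6.59·3.15)/(6.59−3.15) ≈ 6.0344·Δt.
So d_Receiver 1 = 336.74, d_Receiver 2 = 146.92, d_Receiver 3 = 283.93 km.
Circle about each station: (x − 169.1)² + (y − 194.0)² = 336.74²; (x + 65.3)² + (y + 180.2)² = 146.92²; (x − 180.4)² + (y − 82.0)² = 283.93².
Subtracting the Receiver 1 equation from the Receiver 2 and Receiver 3 equations removes the quadratic terms:
-468.8 x − 748.4 y = 62313.66
22.6 x − 224.0 y = 5814.93
Solving the 2×2 system: x ≈ -78.8, y ≈ -33.9 km.
Check against Receiver 1 (with the unrounded x, y): √((x − 169.1)²+(y − 194.0)²) = 336.74 ≈ 336.74 km. ✓

-78.8 km east, -33.9 km north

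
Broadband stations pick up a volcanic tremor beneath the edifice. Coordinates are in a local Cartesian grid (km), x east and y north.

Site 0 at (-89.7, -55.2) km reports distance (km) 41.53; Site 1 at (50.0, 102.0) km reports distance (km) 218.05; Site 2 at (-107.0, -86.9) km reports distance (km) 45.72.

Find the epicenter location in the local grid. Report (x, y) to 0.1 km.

(-61.3, -85.5)

Circle about each station: (x + 89.7)² + (y + 55.2)² = 41.53²; (x − 50.0)² + (y − 102.0)² = 218.05²; (x + 107.0)² + (y + 86.9)² = 45.72².
Subtracting pairs of circle equations eliminates x²+y² and gives linear equations (the radical axes):
279.4 x + 314.4 y = -44010.19
-34.6 x − 63.4 y = 7541.90
Solving the 2×2 system: x ≈ -61.3, y ≈ -85.5 km.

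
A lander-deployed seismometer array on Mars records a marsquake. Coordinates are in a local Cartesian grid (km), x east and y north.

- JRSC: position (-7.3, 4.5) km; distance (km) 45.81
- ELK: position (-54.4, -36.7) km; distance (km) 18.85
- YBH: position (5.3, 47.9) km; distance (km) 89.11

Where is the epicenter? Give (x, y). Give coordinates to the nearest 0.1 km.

Circle about each station: (x + 7.3)² + (y − 4.5)² = 45.81²; (x + 54.4)² + (y + 36.7)² = 18.85²; (x − 5.3)² + (y − 47.9)² = 89.11².
Subtracting pairs of circle equations eliminates x²+y² and gives linear equations (the radical axes):
-94.2 x − 82.4 y = 5975.94
25.2 x + 86.8 y = -3593.08
Solving the 2×2 system: x ≈ -36.5, y ≈ -30.8 km.

-36.5 km east, -30.8 km north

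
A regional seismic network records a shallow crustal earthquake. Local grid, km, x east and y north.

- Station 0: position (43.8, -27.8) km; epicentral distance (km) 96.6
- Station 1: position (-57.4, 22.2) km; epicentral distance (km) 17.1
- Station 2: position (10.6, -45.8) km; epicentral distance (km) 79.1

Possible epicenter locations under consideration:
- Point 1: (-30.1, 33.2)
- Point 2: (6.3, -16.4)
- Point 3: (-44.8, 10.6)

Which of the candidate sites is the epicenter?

Point 3

For each candidate, compare |candidate − station| to the reported distance:
Point 1: residuals Station 0 0.8, Station 1 12.3, Station 2 9.8 → max 12.3 km
Point 2: residuals Station 0 57.4, Station 1 57.4, Station 2 49.4 → max 57.4 km
Point 3: residuals Station 0 0.0, Station 1 0.0, Station 2 0.0 → max 0.0 km
Only Point 3 has all residuals ≈ 0.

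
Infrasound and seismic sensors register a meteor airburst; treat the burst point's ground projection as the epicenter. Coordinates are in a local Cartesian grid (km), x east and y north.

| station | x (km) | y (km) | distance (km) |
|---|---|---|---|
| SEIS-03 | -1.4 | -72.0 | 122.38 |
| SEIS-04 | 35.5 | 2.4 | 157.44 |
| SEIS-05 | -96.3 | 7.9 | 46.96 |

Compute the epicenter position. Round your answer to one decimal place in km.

x ≈ -117.7 km, y ≈ -33.9 km

Circle about each station: (x + 1.4)² + (y + 72.0)² = 122.38²; (x − 35.5)² + (y − 2.4)² = 157.44²; (x + 96.3)² + (y − 7.9)² = 46.96².
Subtracting the SEIS-03 equation from the SEIS-04 and SEIS-05 equations removes the quadratic terms:
73.8 x + 148.8 y = -13730.44
-189.8 x + 159.8 y = 16921.76
Solving the 2×2 system: x ≈ -117.7, y ≈ -33.9 km.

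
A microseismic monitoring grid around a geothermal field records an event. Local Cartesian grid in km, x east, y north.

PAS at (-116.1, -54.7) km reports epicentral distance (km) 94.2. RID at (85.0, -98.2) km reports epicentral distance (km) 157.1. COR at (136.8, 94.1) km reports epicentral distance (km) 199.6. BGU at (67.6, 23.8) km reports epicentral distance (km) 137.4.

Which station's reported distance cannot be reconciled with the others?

Solve using three stations at a time. Using PAS, RID, COR (subtract circle equations pairwise → linear system) gives (x, y) ≈ (-38.6, -1.2).
Distances from that point to each station vs reported:
  PAS: calculated 94.2 vs reported 94.2 → residual 0.0 km
  RID: calculated 157.1 vs reported 157.1 → residual 0.0 km
  COR: calculated 199.6 vs reported 199.6 → residual 0.0 km
  BGU: calculated 109.1 vs reported 137.4 → residual 28.3 km
PAS, RID, COR are mutually consistent (residuals ≈ 0); BGU is off by 28.3 km.

BGU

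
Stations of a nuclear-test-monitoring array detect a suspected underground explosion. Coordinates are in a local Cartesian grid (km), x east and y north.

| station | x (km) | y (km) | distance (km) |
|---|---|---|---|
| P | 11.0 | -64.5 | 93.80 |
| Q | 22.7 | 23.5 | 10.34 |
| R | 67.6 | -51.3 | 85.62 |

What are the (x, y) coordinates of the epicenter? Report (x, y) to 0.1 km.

x ≈ 32.5 km, y ≈ 26.8 km

Circle about each station: (x − 11.0)² + (y + 64.5)² = 93.80²; (x − 22.7)² + (y − 23.5)² = 10.34²; (x − 67.6)² + (y + 51.3)² = 85.62².
Subtracting the P equation from the Q and R equations removes the quadratic terms:
23.4 x + 176.0 y = 5477.81
113.2 x + 26.4 y = 4387.86
Solving the 2×2 system: x ≈ 32.5, y ≈ 26.8 km.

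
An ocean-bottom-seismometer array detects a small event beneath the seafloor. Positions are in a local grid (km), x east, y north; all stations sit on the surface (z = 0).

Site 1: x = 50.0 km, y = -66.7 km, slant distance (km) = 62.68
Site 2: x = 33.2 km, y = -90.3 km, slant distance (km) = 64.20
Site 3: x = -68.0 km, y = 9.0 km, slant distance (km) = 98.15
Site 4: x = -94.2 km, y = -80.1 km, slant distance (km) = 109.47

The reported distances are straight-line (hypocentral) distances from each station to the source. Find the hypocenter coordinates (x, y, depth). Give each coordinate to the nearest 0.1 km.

x ≈ 3.4 km, y ≈ -47.2 km, depth ≈ 37.1 km

Each station gives a sphere (x−x_i)² + (y−y_i)² + z² = d_i² (stations at z=0).
Subtracting the Site 1 sphere from Site 2 and Site 3: z² cancels, leaving linear equations in x and y:
-33.6 x − 47.2 y = 2114.58
-236.0 x + 151.4 y = -7948.53
Solving: x ≈ 3.391, y ≈ -47.214 km (keep extra digits for the depth step; rounded: 3.4, -47.2).
Then from the Site 1 sphere: z² = 62.68² − (x − 50.0)² − (y + 66.7)² with x = 3.391, y = -47.214, so z ≈ 37.104 ≈ 37.1 km.
Check against Site 4 (with the unrounded solution): distance 109.46 ≈ 109.47 km. ✓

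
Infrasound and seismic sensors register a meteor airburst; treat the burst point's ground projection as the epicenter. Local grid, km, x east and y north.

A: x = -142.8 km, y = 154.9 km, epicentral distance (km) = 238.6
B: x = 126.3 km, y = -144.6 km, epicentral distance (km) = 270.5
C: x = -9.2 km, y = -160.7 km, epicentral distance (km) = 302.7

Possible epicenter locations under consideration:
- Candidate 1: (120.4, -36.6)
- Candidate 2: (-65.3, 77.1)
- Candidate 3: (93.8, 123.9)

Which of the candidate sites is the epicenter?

For each candidate, compare |candidate − station| to the reported distance:
Candidate 1: residuals A 86.9, B 162.3, C 123.3 → max 162.3 km
Candidate 2: residuals A 128.8, B 22.5, C 58.4 → max 128.8 km
Candidate 3: residuals A 0.0, B 0.0, C 0.0 → max 0.0 km
Only Candidate 3 has all residuals ≈ 0.

Candidate 3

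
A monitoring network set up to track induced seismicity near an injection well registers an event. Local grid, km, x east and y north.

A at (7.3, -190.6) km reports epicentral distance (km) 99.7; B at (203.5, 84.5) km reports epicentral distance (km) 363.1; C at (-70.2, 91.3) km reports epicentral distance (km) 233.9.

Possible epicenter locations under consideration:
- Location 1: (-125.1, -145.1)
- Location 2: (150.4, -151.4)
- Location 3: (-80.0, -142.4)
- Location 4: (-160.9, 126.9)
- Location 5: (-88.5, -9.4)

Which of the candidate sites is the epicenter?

Location 3

For each candidate, compare |candidate − station| to the reported distance:
Location 1: residuals A 40.3, B 37.8, C 8.8 → max 40.3 km
Location 2: residuals A 48.7, B 121.3, C 94.1 → max 121.3 km
Location 3: residuals A 0.0, B 0.0, C 0.0 → max 0.0 km
Location 4: residuals A 259.6, B 3.8, C 136.5 → max 259.6 km
Location 5: residuals A 105.3, B 56.4, C 131.6 → max 131.6 km
Only Location 3 has all residuals ≈ 0.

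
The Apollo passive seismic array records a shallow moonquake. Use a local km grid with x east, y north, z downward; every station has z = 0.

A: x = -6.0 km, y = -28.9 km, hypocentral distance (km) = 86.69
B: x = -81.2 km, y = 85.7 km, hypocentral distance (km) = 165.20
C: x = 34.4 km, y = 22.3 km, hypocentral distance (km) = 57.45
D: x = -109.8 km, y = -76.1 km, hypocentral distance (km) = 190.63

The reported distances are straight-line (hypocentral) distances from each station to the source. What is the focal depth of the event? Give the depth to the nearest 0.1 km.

Each station gives a sphere (x−x_i)² + (y−y_i)² + z² = d_i² (stations at z=0).
Subtracting the A sphere from B and C: z² cancels, leaving linear equations in x and y:
-150.4 x + 229.2 y = -6709.16
80.8 x + 102.4 y = 5024.09
Solving: x ≈ 54.202, y ≈ 6.295 km (keep extra digits for the depth step; rounded: 54.2, 6.3).
Then from the A sphere: z² = 86.69² − (x + 6.0)² − (y + 28.9)² with x = 54.202, y = 6.295, so z ≈ 51.499 ≈ 51.5 km.
Check against D (with the unrounded solution): distance 190.62 ≈ 190.63 km. ✓

depth ≈ 51.5 km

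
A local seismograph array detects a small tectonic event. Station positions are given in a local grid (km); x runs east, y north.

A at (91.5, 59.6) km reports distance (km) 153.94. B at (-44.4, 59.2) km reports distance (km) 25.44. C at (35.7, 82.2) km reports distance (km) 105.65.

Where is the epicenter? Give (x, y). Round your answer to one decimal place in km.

-61.2 km east, 40.1 km north

Circle about each station: (x − 91.5)² + (y − 59.6)² = 153.94²; (x + 44.4)² + (y − 59.2)² = 25.44²; (x − 35.7)² + (y − 82.2)² = 105.65².
Subtracting the A equation from the B and C equations removes the quadratic terms:
-271.8 x − 0.8 y = 16601.92
-111.6 x + 45.2 y = 8642.52
Solving the 2×2 system: x ≈ -61.2, y ≈ 40.1 km.
Check against A (with the unrounded x, y): √((x − 91.5)²+(y − 59.6)²) = 153.94 ≈ 153.94 km. ✓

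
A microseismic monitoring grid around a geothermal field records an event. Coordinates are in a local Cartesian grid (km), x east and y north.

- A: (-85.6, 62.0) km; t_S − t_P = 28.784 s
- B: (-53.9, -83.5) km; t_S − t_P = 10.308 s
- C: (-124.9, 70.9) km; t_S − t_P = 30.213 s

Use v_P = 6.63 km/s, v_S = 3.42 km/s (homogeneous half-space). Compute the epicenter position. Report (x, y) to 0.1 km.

Distance from S−P lag: d = Δt · v_P v_S / (v_P − v_S) = Δt · (6.63·3.42)/(6.63−3.42) ≈ 7.0637·Δt.
So d_A = 203.32, d_B = 72.81, d_C = 213.42 km.
Circle about each station: (x + 85.6)² + (y − 62.0)² = 203.32²; (x + 53.9)² + (y + 83.5)² = 72.81²; (x + 124.9)² + (y − 70.9)² = 213.42².
Subtracting pairs of circle equations eliminates x²+y² and gives linear equations (the radical axes):
63.4 x − 291.0 y = 34743.83
-78.6 x + 17.8 y = 5246.39
Solving the 2×2 system: x ≈ -98.7, y ≈ -140.9 km.

x ≈ -98.7 km, y ≈ -140.9 km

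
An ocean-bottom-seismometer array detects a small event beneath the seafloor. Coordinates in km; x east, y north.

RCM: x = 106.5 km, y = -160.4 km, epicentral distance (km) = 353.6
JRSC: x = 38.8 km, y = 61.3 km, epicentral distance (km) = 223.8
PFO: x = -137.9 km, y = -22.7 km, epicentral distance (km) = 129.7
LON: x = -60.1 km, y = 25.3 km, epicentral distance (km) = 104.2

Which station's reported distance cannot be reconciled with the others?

Solve using three stations at a time. Using RCM, PFO, LON (subtract circle equations pairwise → linear system) gives (x, y) ≈ (-125.5, 106.4).
Distances from that point to each station vs reported:
  RCM: calculated 353.6 vs reported 353.6 → residual 0.0 km
  JRSC: calculated 170.4 vs reported 223.8 → residual 53.4 km
  PFO: calculated 129.7 vs reported 129.7 → residual 0.0 km
  LON: calculated 104.2 vs reported 104.2 → residual 0.0 km
RCM, PFO, LON are mutually consistent (residuals ≈ 0); JRSC is off by 53.4 km.

JRSC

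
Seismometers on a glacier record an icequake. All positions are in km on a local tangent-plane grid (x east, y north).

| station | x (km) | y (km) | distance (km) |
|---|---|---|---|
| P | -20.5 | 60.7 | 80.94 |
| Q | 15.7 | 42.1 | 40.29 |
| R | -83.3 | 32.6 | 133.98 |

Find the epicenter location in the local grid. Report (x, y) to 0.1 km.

Circle about each station: (x + 20.5)² + (y − 60.7)² = 80.94²; (x − 15.7)² + (y − 42.1)² = 40.29²; (x + 83.3)² + (y − 32.6)² = 133.98².
Subtracting the P equation from the Q and R equations removes the quadratic terms:
72.4 x − 37.2 y = 2842.16
-125.6 x − 56.2 y = -7502.45
Solving the 2×2 system: x ≈ 50.2, y ≈ 21.3 km.

(50.2, 21.3)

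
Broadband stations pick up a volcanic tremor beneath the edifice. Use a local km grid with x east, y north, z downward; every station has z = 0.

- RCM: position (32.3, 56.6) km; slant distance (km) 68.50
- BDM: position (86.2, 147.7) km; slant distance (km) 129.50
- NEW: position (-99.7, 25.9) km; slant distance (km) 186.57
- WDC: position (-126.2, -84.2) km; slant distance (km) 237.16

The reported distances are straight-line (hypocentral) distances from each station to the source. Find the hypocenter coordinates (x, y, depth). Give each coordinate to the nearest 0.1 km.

(85.2, 20.5, 24.3)

Each station gives a sphere (x−x_i)² + (y−y_i)² + z² = d_i² (stations at z=0).
Subtracting the RCM sphere from BDM and NEW: z² cancels, leaving linear equations in x and y:
107.8 x + 182.2 y = 12920.88
-264.0 x − 61.4 y = -23752.06
Solving: x ≈ 85.201, y ≈ 20.506 km (keep extra digits for the depth step; rounded: 85.2, 20.5).
Then from the RCM sphere: z² = 68.50² − (x − 32.3)² − (y − 56.6)² with x = 85.201, y = 20.506, so z ≈ 24.310 ≈ 24.3 km.
Check against WDC (with the unrounded solution): distance 237.16 ≈ 237.16 km. ✓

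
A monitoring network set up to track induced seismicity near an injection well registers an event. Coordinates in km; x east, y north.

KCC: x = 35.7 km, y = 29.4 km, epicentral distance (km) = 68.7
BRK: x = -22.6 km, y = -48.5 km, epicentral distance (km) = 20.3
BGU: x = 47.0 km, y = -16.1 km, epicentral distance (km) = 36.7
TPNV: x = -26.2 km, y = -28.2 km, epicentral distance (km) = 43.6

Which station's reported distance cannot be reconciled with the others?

BRK

Solve using three stations at a time. Using KCC, BGU, TPNV (subtract circle equations pairwise → linear system) gives (x, y) ≈ (16.6, -36.6).
Distances from that point to each station vs reported:
  KCC: calculated 68.7 vs reported 68.7 → residual 0.0 km
  BRK: calculated 40.9 vs reported 20.3 → residual 20.6 km
  BGU: calculated 36.7 vs reported 36.7 → residual 0.0 km
  TPNV: calculated 43.6 vs reported 43.6 → residual 0.0 km
KCC, BGU, TPNV are mutually consistent (residuals ≈ 0); BRK is off by 20.6 km.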